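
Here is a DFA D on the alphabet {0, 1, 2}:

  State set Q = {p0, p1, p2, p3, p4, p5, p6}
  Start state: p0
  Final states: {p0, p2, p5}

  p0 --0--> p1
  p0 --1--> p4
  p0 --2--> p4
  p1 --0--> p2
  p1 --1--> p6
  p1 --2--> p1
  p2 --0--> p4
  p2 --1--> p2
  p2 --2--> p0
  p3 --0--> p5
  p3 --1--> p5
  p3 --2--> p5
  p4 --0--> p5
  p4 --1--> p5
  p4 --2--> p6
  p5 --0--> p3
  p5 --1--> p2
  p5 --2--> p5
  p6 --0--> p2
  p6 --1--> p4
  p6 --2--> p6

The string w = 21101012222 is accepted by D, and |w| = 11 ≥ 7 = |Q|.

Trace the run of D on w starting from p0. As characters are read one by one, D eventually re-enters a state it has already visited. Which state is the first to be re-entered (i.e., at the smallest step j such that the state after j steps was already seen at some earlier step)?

State sequence: p0 -2-> p4 -1-> p5 -1-> p2 -0-> p4 -1-> p5 -0-> p3 -1-> p5 -2-> p5 -2-> p5 -2-> p5 -2-> p5
First repeat at step 4: p4 was already visited.

The earliest repeat is at step j = 4: D is in p4, which it already visited at step i = 1.
Pumping length from the standard proof: p = 7 (the number of states). The repeated state found above gives |xy| = j ≤ 7 and |y| = j − i ≥ 1.

p4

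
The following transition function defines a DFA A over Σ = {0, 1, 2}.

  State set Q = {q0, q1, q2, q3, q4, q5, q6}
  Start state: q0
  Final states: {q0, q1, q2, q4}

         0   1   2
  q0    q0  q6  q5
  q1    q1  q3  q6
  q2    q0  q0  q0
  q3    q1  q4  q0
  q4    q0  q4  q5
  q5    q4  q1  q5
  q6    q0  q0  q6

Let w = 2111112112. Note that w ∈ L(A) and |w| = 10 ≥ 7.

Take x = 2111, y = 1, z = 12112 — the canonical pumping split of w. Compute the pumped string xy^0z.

211112112

xy⁰z = xz = 2111·12112 = 211112112.
Reading y = 1 takes A from q4 back to q4, so after x the machine is still in q4, and z then leads to the accepting state q0. Hence 211112112 ∈ L(A).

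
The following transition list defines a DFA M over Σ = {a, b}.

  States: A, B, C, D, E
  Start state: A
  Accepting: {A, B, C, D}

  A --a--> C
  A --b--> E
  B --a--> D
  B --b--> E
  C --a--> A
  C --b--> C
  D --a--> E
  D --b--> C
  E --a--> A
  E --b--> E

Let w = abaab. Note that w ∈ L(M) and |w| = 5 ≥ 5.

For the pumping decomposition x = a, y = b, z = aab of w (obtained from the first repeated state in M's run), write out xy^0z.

aaab

xy⁰z = xz = a·aab = aaab.
Reading y = b takes M from C back to C, so after x the machine is still in C, and z then leads to the accepting state C. Hence aaab ∈ L(M).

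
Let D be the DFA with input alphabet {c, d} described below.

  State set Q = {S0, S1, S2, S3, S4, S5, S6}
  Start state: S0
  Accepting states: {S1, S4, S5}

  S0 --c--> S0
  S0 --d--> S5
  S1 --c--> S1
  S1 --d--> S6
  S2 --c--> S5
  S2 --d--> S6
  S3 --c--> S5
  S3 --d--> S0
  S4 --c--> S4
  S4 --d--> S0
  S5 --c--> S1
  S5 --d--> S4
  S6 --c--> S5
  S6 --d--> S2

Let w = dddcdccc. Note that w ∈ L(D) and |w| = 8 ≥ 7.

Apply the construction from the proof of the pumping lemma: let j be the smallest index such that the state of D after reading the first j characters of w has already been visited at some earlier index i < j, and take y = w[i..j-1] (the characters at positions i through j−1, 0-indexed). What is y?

ddd

Run of D on w = d d d c d c c c:
  step 0: S0  (start)
  step 1: S5  (read d: S0→S5)
  step 2: S4  (read d: S5→S4)
  step 3: S0  (read d: S4→S0)   ← first repeat (S0 seen earlier)
  step 4: S0  (read c: S0→S0)
  step 5: S5  (read d: S0→S5)
  step 6: S1  (read c: S5→S1)
  step 7: S1  (read c: S1→S1)
  step 8: S1  (read c: S1→S1)

So i = 0, j = 3, giving x = w[0:0] = ε, y = w[0:3] = ddd, z = w[3:8] = cdccc.
Check: |xy| = 3 ≤ 7 and |y| = 3 ≥ 1. Reading y takes D from S0 back to S0, so every xyⁱz is accepted.
The DFA has 7 states, so the proof of the pumping lemma guarantees a repeated state among the first 7+1 visited; the segment between the two visits is the pumpable y.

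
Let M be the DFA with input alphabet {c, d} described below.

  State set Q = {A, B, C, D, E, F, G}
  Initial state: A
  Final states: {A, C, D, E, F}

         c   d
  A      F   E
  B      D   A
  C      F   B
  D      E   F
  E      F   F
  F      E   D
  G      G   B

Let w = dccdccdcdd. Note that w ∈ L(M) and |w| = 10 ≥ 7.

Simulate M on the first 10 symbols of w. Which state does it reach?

Run of M on the first 10 characters of w = d c c d c c d c d d:
  step 0: A  (start)
  step 1: E  (read d: A→E)
  step 2: F  (read c: E→F)
  step 3: E  (read c: F→E)
  step 4: F  (read d: E→F)
  step 5: E  (read c: F→E)
  step 6: F  (read c: E→F)
  step 7: D  (read d: F→D)
  step 8: E  (read c: D→E)
  step 9: F  (read d: E→F)
  step 10: D  (read d: F→D)

After reading 10 characters, M is in state D.
(This kind of state-tracing is the core of the pumping-lemma construction: with 7 states, pigeonhole forces a repeat within the first 7 steps.)

D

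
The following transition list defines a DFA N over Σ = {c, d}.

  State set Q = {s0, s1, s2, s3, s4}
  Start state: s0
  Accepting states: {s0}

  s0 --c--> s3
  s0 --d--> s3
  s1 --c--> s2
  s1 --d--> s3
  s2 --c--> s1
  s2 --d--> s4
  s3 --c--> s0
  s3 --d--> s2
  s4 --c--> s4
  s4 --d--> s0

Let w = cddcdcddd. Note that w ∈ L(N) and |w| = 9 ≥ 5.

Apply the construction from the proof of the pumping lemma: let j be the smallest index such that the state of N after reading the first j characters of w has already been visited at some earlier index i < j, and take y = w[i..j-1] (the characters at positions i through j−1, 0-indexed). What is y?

c

State sequence: s0 -c-> s3 -d-> s2 -d-> s4 -c-> s4 -d-> s0 -c-> s3 -d-> s2 -d-> s4 -d-> s0
First repeat at step 4: s4 was already visited.

So i = 3, j = 4, giving x = w[0:3] = cdd, y = w[3:4] = c, z = w[4:9] = dcddd.
Check: |xy| = 4 ≤ 5 and |y| = 1 ≥ 1. Reading y takes N from s4 back to s4, so every xyⁱz is accepted.
Since N has 5 states, any run of length ≥ 5 visits 5+1 states, so by pigeonhole some state repeats within the first 5 steps — that repeat gives the pumpable loop.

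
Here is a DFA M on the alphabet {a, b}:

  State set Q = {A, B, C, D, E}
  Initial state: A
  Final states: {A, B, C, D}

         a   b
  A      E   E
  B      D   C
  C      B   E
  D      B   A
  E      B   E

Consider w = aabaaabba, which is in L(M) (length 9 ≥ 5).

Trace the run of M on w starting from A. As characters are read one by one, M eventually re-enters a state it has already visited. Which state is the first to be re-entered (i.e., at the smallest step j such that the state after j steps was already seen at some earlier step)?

State sequence: A -a-> E -a-> B -b-> C -a-> B -a-> D -a-> B -b-> C -b-> E -a-> B
First repeat at step 4: B was already visited.

The earliest repeat is at step j = 4: M is in B, which it already visited at step i = 2.
Since M has 5 states, any run of length ≥ 5 visits 5+1 states, so by pigeonhole some state repeats within the first 5 steps — that repeat gives the pumpable loop.

B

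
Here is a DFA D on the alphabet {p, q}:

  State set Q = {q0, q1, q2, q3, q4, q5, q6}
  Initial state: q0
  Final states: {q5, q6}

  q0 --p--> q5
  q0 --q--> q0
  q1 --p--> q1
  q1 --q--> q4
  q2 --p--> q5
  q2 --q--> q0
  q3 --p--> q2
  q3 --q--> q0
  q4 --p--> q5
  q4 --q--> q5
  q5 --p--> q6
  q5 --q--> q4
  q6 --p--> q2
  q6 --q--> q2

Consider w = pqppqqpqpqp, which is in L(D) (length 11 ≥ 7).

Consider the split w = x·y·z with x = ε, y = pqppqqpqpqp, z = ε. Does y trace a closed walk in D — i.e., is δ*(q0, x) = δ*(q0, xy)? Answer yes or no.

State sequence: q0 -p-> q5 -q-> q4 -p-> q5 -p-> q6 -q-> q2 -q-> q0 -p-> q5 -q-> q4 -p-> q5 -q-> q4 -p-> q5

After x (step 0): q0. After xy (step 11): q5.
They differ (q0 ≠ q5), so y is not a cycle from the state after x; this split is not the one the pumping-lemma construction produces, and pumping y need not keep the string in L(D).

no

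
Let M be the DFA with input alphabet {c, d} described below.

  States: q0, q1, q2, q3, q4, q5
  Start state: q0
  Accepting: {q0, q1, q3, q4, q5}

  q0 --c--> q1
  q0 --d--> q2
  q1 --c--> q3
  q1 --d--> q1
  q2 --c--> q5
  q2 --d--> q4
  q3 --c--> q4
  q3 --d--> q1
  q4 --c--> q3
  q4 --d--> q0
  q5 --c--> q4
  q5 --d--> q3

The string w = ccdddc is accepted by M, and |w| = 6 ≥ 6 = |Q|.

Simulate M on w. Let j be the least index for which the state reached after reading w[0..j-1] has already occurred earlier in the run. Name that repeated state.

Run of M on w = c c d d d c:
  step 0: q0  (start)
  step 1: q1  (read c: q0→q1)
  step 2: q3  (read c: q1→q3)
  step 3: q1  (read d: q3→q1)   ← first repeat (q1 seen earlier)
  step 4: q1  (read d: q1→q1)
  step 5: q1  (read d: q1→q1)
  step 6: q3  (read c: q1→q3)

The earliest repeat is at step j = 3: M is in q1, which it already visited at step i = 1.

q1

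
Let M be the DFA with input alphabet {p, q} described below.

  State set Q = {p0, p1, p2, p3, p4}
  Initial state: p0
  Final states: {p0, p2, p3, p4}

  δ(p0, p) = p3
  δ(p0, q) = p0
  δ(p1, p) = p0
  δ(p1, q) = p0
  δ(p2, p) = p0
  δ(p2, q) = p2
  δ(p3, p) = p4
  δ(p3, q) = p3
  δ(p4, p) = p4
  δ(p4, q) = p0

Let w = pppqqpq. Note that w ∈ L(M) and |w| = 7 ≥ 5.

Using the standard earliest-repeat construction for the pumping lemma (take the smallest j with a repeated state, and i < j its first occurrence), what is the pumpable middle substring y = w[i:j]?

p

State sequence: p0 -p-> p3 -p-> p4 -p-> p4 -q-> p0 -q-> p0 -p-> p3 -q-> p3
First repeat at step 3: p4 was already visited.

So i = 2, j = 3, giving x = w[0:2] = pp, y = w[2:3] = p, z = w[3:7] = qqpq.
Check: |xy| = 3 ≤ 5 and |y| = 1 ≥ 1. Reading y takes M from p4 back to p4, so every xyⁱz is accepted.
With |Q| = 5, pigeonhole forces a state repeat no later than step 5; the substring read between the first and second visits to that state can be pumped.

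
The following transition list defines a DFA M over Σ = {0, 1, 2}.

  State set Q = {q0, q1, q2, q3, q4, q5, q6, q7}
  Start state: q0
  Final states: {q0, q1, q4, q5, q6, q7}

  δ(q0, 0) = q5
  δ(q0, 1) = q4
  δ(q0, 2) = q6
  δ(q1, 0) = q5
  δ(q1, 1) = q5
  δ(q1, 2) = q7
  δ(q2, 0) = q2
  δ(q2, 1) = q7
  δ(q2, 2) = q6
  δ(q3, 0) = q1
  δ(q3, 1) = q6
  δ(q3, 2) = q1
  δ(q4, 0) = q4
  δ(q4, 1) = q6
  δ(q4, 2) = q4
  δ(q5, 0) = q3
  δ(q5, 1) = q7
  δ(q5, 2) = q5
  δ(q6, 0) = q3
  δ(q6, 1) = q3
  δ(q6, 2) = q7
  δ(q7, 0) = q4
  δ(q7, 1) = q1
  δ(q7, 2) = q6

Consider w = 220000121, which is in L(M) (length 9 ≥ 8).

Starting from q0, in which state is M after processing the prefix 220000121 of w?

q1

State sequence: q0 -2-> q6 -2-> q7 -0-> q4 -0-> q4 -0-> q4 -0-> q4 -1-> q6 -2-> q7 -1-> q1

After reading 9 characters, M is in state q1.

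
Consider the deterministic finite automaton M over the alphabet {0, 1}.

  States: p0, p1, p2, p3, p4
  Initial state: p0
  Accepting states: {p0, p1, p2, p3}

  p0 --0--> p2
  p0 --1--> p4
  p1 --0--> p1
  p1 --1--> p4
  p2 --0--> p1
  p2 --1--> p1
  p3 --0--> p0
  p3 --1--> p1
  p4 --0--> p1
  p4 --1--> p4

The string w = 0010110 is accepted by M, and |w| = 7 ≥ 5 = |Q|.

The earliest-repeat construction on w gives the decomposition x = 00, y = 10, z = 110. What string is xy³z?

xy^3z = 00·10·10·10·110 = 00101010110.
Reading y = 10 takes M from p1 back to p1, so after x·y·y·y the machine is still in p1, and z then leads to the accepting state p1. Hence 00101010110 ∈ L(M).

00101010110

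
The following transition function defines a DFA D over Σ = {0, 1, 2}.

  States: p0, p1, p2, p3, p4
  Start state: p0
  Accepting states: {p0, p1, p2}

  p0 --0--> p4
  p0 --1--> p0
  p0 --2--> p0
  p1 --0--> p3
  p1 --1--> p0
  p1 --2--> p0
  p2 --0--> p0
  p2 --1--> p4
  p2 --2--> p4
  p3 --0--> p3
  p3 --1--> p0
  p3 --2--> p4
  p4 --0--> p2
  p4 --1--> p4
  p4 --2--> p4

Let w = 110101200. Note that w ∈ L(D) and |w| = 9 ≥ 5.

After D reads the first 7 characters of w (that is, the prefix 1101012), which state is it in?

p4

State sequence: p0 -1-> p0 -1-> p0 -0-> p4 -1-> p4 -0-> p2 -1-> p4 -2-> p4

After reading 7 characters, D is in state p4.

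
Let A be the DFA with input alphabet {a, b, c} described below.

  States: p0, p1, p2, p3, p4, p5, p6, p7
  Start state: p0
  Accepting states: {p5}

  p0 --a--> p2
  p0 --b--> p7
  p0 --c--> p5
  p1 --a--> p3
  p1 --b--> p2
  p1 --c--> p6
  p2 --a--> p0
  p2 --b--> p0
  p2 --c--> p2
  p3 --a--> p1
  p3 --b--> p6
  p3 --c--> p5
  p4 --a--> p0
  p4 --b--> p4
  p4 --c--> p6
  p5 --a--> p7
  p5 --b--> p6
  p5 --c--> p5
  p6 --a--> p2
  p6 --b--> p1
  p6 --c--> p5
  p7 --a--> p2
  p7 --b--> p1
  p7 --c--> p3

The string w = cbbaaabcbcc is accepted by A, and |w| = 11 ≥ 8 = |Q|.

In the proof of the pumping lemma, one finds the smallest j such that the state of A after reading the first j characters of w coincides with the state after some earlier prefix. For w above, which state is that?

p1

Run of A on w = c b b a a a b c b c c:
  step 0: p0  (start)
  step 1: p5  (read c: p0→p5)
  step 2: p6  (read b: p5→p6)
  step 3: p1  (read b: p6→p1)
  step 4: p3  (read a: p1→p3)
  step 5: p1  (read a: p3→p1)   ← first repeat (p1 seen earlier)
  step 6: p3  (read a: p1→p3)
  step 7: p6  (read b: p3→p6)
  step 8: p5  (read c: p6→p5)
  step 9: p6  (read b: p5→p6)
  step 10: p5  (read c: p6→p5)
  step 11: p5  (read c: p5→p5)

The earliest repeat is at step j = 5: A is in p1, which it already visited at step i = 3.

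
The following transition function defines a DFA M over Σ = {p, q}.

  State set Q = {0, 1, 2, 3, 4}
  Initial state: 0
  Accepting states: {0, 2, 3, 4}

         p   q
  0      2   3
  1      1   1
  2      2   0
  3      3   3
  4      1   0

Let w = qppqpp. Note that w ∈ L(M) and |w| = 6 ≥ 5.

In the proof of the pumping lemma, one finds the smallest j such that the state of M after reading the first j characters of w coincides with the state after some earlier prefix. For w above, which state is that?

3

State sequence: 0 -q-> 3 -p-> 3 -p-> 3 -q-> 3 -p-> 3 -p-> 3
First repeat at step 2: 3 was already visited.

The earliest repeat is at step j = 2: M is in 3, which it already visited at step i = 1.
With |Q| = 5, pigeonhole forces a state repeat no later than step 5; the substring read between the first and second visits to that state can be pumped.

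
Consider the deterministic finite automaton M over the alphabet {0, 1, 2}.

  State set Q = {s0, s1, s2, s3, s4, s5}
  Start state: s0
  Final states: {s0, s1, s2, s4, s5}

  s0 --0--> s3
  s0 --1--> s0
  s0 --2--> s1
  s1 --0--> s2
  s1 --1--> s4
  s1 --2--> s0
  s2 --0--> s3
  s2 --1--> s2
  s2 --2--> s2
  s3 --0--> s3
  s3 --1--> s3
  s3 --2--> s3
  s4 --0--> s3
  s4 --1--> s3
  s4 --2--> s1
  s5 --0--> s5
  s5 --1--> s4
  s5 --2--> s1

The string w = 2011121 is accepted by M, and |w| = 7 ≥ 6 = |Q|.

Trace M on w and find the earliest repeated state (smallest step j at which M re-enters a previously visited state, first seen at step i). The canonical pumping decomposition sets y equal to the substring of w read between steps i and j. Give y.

State sequence: s0 -2-> s1 -0-> s2 -1-> s2 -1-> s2 -1-> s2 -2-> s2 -1-> s2
First repeat at step 3: s2 was already visited.

So i = 2, j = 3, giving x = w[0:2] = 20, y = w[2:3] = 1, z = w[3:7] = 1121.
Check: |xy| = 3 ≤ 6 and |y| = 1 ≥ 1. Reading y takes M from s2 back to s2, so every xyⁱz is accepted.

1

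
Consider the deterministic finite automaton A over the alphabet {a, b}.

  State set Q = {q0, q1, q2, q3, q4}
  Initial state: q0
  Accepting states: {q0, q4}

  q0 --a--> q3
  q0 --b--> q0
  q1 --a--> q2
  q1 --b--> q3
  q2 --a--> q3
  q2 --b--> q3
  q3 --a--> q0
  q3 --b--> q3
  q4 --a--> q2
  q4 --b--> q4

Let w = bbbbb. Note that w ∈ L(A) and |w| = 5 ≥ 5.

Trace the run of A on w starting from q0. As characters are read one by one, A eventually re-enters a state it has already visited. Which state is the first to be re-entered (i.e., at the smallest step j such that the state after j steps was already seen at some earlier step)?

State sequence: q0 -b-> q0 -b-> q0 -b-> q0 -b-> q0 -b-> q0
First repeat at step 1: q0 was already visited.

The earliest repeat is at step j = 1: A is in q0, which it already visited at step i = 0.
The DFA has 5 states, so the proof of the pumping lemma guarantees a repeated state among the first 5+1 visited; the segment between the two visits is the pumpable y.

q0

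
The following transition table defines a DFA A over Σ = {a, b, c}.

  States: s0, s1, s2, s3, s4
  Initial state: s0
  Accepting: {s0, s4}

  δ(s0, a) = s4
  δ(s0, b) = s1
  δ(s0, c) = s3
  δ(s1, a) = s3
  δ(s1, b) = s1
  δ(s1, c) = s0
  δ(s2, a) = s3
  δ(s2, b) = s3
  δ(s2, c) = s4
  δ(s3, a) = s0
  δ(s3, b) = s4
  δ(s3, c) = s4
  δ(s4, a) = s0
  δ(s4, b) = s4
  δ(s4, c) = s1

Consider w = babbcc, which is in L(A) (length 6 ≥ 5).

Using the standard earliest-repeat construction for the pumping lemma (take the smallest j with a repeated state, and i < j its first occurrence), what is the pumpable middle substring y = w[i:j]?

State sequence: s0 -b-> s1 -a-> s3 -b-> s4 -b-> s4 -c-> s1 -c-> s0
First repeat at step 4: s4 was already visited.

So i = 3, j = 4, giving x = w[0:3] = bab, y = w[3:4] = b, z = w[4:6] = cc.
Check: |xy| = 4 ≤ 5 and |y| = 1 ≥ 1. Reading y takes A from s4 back to s4, so every xyⁱz is accepted.

b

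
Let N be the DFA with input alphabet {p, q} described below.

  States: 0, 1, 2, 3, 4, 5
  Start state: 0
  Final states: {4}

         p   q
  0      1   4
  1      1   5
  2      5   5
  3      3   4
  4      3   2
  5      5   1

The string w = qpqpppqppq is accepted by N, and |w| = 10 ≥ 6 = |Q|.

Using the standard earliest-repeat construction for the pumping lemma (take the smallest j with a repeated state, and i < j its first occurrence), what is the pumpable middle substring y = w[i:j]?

Run of N on w = q p q p p p q p p q:
  step 0: 0  (start)
  step 1: 4  (read q: 0→4)
  step 2: 3  (read p: 4→3)
  step 3: 4  (read q: 3→4)   ← first repeat (4 seen earlier)
  step 4: 3  (read p: 4→3)
  step 5: 3  (read p: 3→3)
  step 6: 3  (read p: 3→3)
  step 7: 4  (read q: 3→4)
  step 8: 3  (read p: 4→3)
  step 9: 3  (read p: 3→3)
  step 10: 4  (read q: 3→4)

So i = 1, j = 3, giving x = w[0:1] = q, y = w[1:3] = pq, z = w[3:10] = pppqppq.
Check: |xy| = 3 ≤ 6 and |y| = 2 ≥ 1. Reading y takes N from 4 back to 4, so every xyⁱz is accepted.
Pumping length from the standard proof: p = 6 (the number of states). The repeated state found above gives |xy| = j ≤ 6 and |y| = j − i ≥ 1.

pq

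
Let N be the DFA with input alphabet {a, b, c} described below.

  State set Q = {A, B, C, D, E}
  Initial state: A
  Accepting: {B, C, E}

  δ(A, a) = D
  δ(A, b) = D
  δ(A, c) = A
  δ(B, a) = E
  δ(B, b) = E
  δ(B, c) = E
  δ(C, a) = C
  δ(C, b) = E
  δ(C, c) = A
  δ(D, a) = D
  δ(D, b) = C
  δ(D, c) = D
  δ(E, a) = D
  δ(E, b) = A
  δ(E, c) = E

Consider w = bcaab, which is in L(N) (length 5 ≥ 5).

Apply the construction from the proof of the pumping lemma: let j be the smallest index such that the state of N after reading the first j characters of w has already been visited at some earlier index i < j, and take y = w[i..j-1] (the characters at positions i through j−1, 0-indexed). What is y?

State sequence: A -b-> D -c-> D -a-> D -a-> D -b-> C
First repeat at step 2: D was already visited.

So i = 1, j = 2, giving x = w[0:1] = b, y = w[1:2] = c, z = w[2:5] = aab.
Check: |xy| = 2 ≤ 5 and |y| = 1 ≥ 1. Reading y takes N from D back to D, so every xyⁱz is accepted.
With |Q| = 5, pigeonhole forces a state repeat no later than step 5; the substring read between the first and second visits to that state can be pumped.

c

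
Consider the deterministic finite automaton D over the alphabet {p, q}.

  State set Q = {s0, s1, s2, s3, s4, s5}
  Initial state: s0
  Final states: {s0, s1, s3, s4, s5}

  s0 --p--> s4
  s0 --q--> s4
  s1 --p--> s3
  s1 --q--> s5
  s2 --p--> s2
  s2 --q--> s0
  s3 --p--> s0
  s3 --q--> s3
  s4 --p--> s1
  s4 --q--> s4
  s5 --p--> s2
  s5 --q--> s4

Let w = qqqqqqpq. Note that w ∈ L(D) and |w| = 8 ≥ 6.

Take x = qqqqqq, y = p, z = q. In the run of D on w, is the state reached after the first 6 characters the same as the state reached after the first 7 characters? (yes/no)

Run of D on the first 7 characters of w = q q q q q q p:
  step 0: s0  (start)
  step 1: s4  (read q: s0→s4)
  step 2: s4  (read q: s4→s4)
  step 3: s4  (read q: s4→s4)
  step 4: s4  (read q: s4→s4)
  step 5: s4  (read q: s4→s4)
  step 6: s4  (read q: s4→s4)
  step 7: s1  (read p: s4→s1)

After x (step 6): s4. After xy (step 7): s1.
They differ (s4 ≠ s1), so y is not a cycle from the state after x; this split is not the one the pumping-lemma construction produces, and pumping y need not keep the string in L(D).

no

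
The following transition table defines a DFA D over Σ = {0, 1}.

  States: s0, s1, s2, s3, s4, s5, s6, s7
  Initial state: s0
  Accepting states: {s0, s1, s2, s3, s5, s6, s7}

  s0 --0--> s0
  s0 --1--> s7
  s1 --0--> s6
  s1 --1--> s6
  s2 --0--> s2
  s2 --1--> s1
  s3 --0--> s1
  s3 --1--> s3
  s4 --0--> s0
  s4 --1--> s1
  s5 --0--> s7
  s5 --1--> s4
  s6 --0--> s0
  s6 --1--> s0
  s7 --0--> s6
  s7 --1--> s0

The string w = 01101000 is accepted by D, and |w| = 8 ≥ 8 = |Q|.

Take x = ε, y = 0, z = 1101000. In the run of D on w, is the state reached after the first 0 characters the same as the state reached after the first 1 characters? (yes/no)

yes

Run of D on the first 1 characters of w = 0:
  step 0: s0  (start)
  step 1: s0  (read 0: s0→s0)

After x (step 0): s0. After xy (step 1): s0.
They match, so y = 0 drives D around a cycle from s0 back to itself; pumping y any number of times keeps D in s0 before reading z, and xyⁱz ∈ L(D) for every i ≥ 0.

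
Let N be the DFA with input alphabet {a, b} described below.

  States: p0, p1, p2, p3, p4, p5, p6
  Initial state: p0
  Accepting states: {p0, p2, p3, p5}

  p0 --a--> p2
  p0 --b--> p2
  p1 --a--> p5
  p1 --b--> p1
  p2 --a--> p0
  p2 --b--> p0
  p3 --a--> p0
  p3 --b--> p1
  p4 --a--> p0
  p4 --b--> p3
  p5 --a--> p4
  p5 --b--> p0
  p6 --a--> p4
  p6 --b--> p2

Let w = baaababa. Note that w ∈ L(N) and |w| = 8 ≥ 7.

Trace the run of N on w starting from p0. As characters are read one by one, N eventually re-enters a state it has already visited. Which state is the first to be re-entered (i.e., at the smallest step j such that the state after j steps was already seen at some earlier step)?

Run of N on w = b a a a b a b a:
  step 0: p0  (start)
  step 1: p2  (read b: p0→p2)
  step 2: p0  (read a: p2→p0)   ← first repeat (p0 seen earlier)
  step 3: p2  (read a: p0→p2)
  step 4: p0  (read a: p2→p0)
  step 5: p2  (read b: p0→p2)
  step 6: p0  (read a: p2→p0)
  step 7: p2  (read b: p0→p2)
  step 8: p0  (read a: p2→p0)

The earliest repeat is at step j = 2: N is in p0, which it already visited at step i = 0.
Since N has 7 states, any run of length ≥ 7 visits 7+1 states, so by pigeonhole some state repeats within the first 7 steps — that repeat gives the pumpable loop.

p0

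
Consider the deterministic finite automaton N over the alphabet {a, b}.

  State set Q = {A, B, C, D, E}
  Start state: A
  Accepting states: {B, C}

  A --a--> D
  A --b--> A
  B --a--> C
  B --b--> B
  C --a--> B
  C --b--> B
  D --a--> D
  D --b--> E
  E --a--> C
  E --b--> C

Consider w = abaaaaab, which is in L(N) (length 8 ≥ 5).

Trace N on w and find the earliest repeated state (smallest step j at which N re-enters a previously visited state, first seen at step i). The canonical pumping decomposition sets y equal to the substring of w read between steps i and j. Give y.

State sequence: A -a-> D -b-> E -a-> C -a-> B -a-> C -a-> B -a-> C -b-> B
First repeat at step 5: C was already visited.

So i = 3, j = 5, giving x = w[0:3] = aba, y = w[3:5] = aa, z = w[5:8] = aab.
Check: |xy| = 5 ≤ 5 and |y| = 2 ≥ 1. Reading y takes N from C back to C, so every xyⁱz is accepted.
Since N has 5 states, any run of length ≥ 5 visits 5+1 states, so by pigeonhole some state repeats within the first 5 steps — that repeat gives the pumpable loop.

aa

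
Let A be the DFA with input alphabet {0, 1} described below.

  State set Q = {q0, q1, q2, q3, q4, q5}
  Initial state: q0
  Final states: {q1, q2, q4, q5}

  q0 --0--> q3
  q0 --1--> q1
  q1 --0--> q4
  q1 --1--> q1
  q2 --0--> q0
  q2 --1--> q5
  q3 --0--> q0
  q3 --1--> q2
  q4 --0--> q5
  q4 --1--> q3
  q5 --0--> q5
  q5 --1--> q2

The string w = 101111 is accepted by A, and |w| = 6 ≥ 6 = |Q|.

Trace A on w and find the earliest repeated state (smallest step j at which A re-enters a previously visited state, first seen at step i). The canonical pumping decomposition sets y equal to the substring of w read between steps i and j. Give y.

11

Run of A on w = 1 0 1 1 1 1:
  step 0: q0  (start)
  step 1: q1  (read 1: q0→q1)
  step 2: q4  (read 0: q1→q4)
  step 3: q3  (read 1: q4→q3)
  step 4: q2  (read 1: q3→q2)
  step 5: q5  (read 1: q2→q5)
  step 6: q2  (read 1: q5→q2)   ← first repeat (q2 seen earlier)

So i = 4, j = 6, giving x = w[0:4] = 1011, y = w[4:6] = 11, z = w[6:6] = ε.
Check: |xy| = 6 ≤ 6 and |y| = 2 ≥ 1. Reading y takes A from q2 back to q2, so every xyⁱz is accepted.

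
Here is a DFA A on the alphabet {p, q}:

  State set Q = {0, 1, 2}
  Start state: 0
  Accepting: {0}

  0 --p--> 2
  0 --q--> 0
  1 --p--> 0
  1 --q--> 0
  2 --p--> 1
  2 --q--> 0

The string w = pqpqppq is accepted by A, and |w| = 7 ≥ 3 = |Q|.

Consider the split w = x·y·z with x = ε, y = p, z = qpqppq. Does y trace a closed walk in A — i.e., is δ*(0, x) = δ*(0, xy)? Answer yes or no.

no

Run of A on the first 1 characters of w = p:
  step 0: 0  (start)
  step 1: 2  (read p: 0→2)

After x (step 0): 0. After xy (step 1): 2.
They differ (0 ≠ 2), so y is not a cycle from the state after x; this split is not the one the pumping-lemma construction produces, and pumping y need not keep the string in L(A).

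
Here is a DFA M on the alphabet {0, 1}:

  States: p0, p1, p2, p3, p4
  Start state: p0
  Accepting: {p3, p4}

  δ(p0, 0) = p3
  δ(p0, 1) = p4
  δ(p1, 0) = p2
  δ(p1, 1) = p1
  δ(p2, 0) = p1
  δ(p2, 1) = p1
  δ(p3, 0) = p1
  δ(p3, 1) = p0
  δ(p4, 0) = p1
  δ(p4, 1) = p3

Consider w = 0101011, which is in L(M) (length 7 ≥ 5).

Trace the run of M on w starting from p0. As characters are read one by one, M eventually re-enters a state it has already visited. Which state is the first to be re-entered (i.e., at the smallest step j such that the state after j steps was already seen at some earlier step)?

Run of M on w = 0 1 0 1 0 1 1:
  step 0: p0  (start)
  step 1: p3  (read 0: p0→p3)
  step 2: p0  (read 1: p3→p0)   ← first repeat (p0 seen earlier)
  step 3: p3  (read 0: p0→p3)
  step 4: p0  (read 1: p3→p0)
  step 5: p3  (read 0: p0→p3)
  step 6: p0  (read 1: p3→p0)
  step 7: p4  (read 1: p0→p4)

The earliest repeat is at step j = 2: M is in p0, which it already visited at step i = 0.
Since M has 5 states, any run of length ≥ 5 visits 5+1 states, so by pigeonhole some state repeats within the first 5 steps — that repeat gives the pumpable loop.

p0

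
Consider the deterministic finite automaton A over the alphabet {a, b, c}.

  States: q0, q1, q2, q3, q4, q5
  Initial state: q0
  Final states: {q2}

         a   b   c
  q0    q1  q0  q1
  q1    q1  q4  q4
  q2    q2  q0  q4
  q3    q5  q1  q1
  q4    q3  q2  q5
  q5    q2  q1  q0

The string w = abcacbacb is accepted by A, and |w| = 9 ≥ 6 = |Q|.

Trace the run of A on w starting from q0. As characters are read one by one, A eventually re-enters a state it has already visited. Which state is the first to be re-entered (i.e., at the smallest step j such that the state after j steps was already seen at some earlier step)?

Run of A on w = a b c a c b a c b:
  step 0: q0  (start)
  step 1: q1  (read a: q0→q1)
  step 2: q4  (read b: q1→q4)
  step 3: q5  (read c: q4→q5)
  step 4: q2  (read a: q5→q2)
  step 5: q4  (read c: q2→q4)   ← first repeat (q4 seen earlier)
  step 6: q2  (read b: q4→q2)
  step 7: q2  (read a: q2→q2)
  step 8: q4  (read c: q2→q4)
  step 9: q2  (read b: q4→q2)

The earliest repeat is at step j = 5: A is in q4, which it already visited at step i = 2.
With |Q| = 6, pigeonhole forces a state repeat no later than step 6; the substring read between the first and second visits to that state can be pumped.

q4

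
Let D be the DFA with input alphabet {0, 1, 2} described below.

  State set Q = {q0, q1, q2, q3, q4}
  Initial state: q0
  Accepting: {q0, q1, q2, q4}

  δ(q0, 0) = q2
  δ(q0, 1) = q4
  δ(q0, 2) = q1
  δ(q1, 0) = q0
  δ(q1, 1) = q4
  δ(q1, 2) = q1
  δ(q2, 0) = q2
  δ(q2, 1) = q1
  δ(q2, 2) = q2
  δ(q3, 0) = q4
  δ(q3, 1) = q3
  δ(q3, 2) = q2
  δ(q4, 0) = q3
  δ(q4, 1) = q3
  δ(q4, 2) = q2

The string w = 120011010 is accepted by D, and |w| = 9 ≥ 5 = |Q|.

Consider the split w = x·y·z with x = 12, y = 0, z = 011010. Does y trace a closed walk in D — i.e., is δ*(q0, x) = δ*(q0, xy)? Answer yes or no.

yes

State sequence: q0 -1-> q4 -2-> q2 -0-> q2

After x (step 2): q2. After xy (step 3): q2.
They match, so y = 0 drives D around a cycle from q2 back to itself; pumping y any number of times keeps D in q2 before reading z, and xyⁱz ∈ L(D) for every i ≥ 0.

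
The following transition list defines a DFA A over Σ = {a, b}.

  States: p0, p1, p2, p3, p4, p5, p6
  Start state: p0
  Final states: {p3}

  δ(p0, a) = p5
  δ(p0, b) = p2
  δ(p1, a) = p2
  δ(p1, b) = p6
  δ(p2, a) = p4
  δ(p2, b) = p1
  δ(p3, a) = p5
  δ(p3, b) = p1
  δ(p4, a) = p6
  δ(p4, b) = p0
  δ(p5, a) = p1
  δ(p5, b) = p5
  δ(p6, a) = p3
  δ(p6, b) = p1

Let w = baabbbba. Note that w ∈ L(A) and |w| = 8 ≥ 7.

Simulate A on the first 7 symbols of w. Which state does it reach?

State sequence: p0 -b-> p2 -a-> p4 -a-> p6 -b-> p1 -b-> p6 -b-> p1 -b-> p6

After reading 7 characters, A is in state p6.

p6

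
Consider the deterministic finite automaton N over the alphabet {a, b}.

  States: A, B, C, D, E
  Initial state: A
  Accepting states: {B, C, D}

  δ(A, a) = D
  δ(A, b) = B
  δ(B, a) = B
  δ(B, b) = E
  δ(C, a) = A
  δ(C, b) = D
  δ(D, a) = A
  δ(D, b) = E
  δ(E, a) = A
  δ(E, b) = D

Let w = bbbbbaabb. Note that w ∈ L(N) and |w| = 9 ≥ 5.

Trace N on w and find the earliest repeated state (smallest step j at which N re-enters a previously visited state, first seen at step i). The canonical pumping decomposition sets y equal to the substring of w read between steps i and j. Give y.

State sequence: A -b-> B -b-> E -b-> D -b-> E -b-> D -a-> A -a-> D -b-> E -b-> D
First repeat at step 4: E was already visited.

So i = 2, j = 4, giving x = w[0:2] = bb, y = w[2:4] = bb, z = w[4:9] = baabb.
Check: |xy| = 4 ≤ 5 and |y| = 2 ≥ 1. Reading y takes N from E back to E, so every xyⁱz is accepted.

bb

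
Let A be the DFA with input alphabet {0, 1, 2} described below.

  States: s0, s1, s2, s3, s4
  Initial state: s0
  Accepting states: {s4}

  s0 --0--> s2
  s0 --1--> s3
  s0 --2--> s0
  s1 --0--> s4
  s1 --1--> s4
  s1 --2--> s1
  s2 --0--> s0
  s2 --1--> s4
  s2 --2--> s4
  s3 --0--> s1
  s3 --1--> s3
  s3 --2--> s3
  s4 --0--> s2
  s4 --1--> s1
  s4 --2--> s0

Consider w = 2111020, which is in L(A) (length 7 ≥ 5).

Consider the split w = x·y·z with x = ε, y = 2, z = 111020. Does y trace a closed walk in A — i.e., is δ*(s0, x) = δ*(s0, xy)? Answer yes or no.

Run of A on the first 1 characters of w = 2:
  step 0: s0  (start)
  step 1: s0  (read 2: s0→s0)

After x (step 0): s0. After xy (step 1): s0.
They match, so y = 2 drives A around a cycle from s0 back to itself; pumping y any number of times keeps A in s0 before reading z, and xyⁱz ∈ L(A) for every i ≥ 0.

yes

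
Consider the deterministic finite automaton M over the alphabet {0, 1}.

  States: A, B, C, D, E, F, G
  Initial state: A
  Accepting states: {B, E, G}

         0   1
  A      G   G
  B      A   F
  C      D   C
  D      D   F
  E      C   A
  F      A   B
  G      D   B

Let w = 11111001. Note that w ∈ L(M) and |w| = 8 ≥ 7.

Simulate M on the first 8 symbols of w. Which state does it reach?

B

Run of M on the first 8 characters of w = 1 1 1 1 1 0 0 1:
  step 0: A  (start)
  step 1: G  (read 1: A→G)
  step 2: B  (read 1: G→B)
  step 3: F  (read 1: B→F)
  step 4: B  (read 1: F→B)
  step 5: F  (read 1: B→F)
  step 6: A  (read 0: F→A)
  step 7: G  (read 0: A→G)
  step 8: B  (read 1: G→B)

After reading 8 characters, M is in state B.
(This kind of state-tracing is the core of the pumping-lemma construction: with 7 states, pigeonhole forces a repeat within the first 7 steps.)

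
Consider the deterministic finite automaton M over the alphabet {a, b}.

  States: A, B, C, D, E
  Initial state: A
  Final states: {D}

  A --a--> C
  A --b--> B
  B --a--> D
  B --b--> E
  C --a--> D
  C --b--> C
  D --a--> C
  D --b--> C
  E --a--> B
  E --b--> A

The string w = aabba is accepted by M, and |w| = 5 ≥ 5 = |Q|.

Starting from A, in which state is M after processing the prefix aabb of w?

State sequence: A -a-> C -a-> D -b-> C -b-> C

After reading 4 characters, M is in state C.
(This kind of state-tracing is the core of the pumping-lemma construction: with 5 states, pigeonhole forces a repeat within the first 5 steps.)

C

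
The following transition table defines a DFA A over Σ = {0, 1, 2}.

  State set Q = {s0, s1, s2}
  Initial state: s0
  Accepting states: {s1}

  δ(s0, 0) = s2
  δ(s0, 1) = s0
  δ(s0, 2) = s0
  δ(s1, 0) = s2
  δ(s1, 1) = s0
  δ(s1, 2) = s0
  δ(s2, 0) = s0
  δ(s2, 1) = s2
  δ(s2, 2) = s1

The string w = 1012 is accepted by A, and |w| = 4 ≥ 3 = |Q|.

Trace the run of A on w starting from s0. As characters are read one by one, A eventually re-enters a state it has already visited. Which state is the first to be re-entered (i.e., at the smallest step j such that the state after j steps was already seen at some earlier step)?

State sequence: s0 -1-> s0 -0-> s2 -1-> s2 -2-> s1
First repeat at step 1: s0 was already visited.

The earliest repeat is at step j = 1: A is in s0, which it already visited at step i = 0.
With |Q| = 3, pigeonhole forces a state repeat no later than step 3; the substring read between the first and second visits to that state can be pumped.

s0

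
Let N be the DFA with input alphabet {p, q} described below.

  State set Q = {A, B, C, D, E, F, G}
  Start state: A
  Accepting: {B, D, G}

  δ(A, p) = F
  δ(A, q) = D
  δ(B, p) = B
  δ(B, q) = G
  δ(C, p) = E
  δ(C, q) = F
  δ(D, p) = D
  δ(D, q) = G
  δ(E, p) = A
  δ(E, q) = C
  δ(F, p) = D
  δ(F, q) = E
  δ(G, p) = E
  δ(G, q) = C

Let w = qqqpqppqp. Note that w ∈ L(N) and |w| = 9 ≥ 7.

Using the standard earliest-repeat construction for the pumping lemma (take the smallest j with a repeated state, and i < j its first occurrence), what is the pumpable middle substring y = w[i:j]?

pq

State sequence: A -q-> D -q-> G -q-> C -p-> E -q-> C -p-> E -p-> A -q-> D -p-> D
First repeat at step 5: C was already visited.

So i = 3, j = 5, giving x = w[0:3] = qqq, y = w[3:5] = pq, z = w[5:9] = ppqp.
Check: |xy| = 5 ≤ 7 and |y| = 2 ≥ 1. Reading y takes N from C back to C, so every xyⁱz is accepted.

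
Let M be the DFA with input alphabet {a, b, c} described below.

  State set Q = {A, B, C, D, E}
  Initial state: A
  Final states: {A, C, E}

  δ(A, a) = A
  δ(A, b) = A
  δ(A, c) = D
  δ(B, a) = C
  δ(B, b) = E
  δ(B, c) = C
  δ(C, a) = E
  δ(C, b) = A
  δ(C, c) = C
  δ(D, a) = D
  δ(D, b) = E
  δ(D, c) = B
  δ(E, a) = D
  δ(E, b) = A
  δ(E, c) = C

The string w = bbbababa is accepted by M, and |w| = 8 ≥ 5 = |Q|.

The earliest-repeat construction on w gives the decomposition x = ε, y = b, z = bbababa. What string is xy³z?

bbbbbababa

xy^3z = ε·b·b·b·bbababa = bbbbbababa.
Reading y = b takes M from A back to A, so after x·y·y·y the machine is still in A, and z then leads to the accepting state A. Hence bbbbbababa ∈ L(M).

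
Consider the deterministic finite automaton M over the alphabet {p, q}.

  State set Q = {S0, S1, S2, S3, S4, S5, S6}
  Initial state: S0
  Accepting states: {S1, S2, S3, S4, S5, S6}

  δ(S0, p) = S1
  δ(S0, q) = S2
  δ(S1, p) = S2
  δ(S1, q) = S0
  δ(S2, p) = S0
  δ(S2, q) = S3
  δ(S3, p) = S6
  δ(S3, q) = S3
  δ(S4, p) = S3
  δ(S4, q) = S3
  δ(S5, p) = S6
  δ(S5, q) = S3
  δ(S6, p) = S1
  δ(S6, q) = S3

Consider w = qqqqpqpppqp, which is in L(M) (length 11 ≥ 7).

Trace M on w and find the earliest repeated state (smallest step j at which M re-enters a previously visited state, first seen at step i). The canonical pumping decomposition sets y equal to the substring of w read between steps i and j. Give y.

q

State sequence: S0 -q-> S2 -q-> S3 -q-> S3 -q-> S3 -p-> S6 -q-> S3 -p-> S6 -p-> S1 -p-> S2 -q-> S3 -p-> S6
First repeat at step 3: S3 was already visited.

So i = 2, j = 3, giving x = w[0:2] = qq, y = w[2:3] = q, z = w[3:11] = qpqpppqp.
Check: |xy| = 3 ≤ 7 and |y| = 1 ≥ 1. Reading y takes M from S3 back to S3, so every xyⁱz is accepted.
Since M has 7 states, any run of length ≥ 7 visits 7+1 states, so by pigeonhole some state repeats within the first 7 steps — that repeat gives the pumpable loop.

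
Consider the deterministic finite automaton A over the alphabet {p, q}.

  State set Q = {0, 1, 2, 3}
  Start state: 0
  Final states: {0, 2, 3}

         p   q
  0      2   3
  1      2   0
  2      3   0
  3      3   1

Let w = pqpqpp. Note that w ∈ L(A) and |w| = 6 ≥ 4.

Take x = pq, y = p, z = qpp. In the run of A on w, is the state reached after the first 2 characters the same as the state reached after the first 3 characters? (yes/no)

Run of A on the first 3 characters of w = p q p:
  step 0: 0  (start)
  step 1: 2  (read p: 0→2)
  step 2: 0  (read q: 2→0)
  step 3: 2  (read p: 0→2)

After x (step 2): 0. After xy (step 3): 2.
They differ (0 ≠ 2), so y is not a cycle from the state after x; this split is not the one the pumping-lemma construction produces, and pumping y need not keep the string in L(A).

no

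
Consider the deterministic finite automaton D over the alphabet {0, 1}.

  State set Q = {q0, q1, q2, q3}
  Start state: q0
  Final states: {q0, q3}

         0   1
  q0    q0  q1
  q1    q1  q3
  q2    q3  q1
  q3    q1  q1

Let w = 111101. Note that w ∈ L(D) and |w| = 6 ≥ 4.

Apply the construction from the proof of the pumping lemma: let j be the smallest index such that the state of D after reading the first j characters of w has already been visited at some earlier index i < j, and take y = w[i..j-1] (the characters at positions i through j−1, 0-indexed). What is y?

Run of D on w = 1 1 1 1 0 1:
  step 0: q0  (start)
  step 1: q1  (read 1: q0→q1)
  step 2: q3  (read 1: q1→q3)
  step 3: q1  (read 1: q3→q1)   ← first repeat (q1 seen earlier)
  step 4: q3  (read 1: q1→q3)
  step 5: q1  (read 0: q3→q1)
  step 6: q3  (read 1: q1→q3)

So i = 1, j = 3, giving x = w[0:1] = 1, y = w[1:3] = 11, z = w[3:6] = 101.
Check: |xy| = 3 ≤ 4 and |y| = 2 ≥ 1. Reading y takes D from q1 back to q1, so every xyⁱz is accepted.

11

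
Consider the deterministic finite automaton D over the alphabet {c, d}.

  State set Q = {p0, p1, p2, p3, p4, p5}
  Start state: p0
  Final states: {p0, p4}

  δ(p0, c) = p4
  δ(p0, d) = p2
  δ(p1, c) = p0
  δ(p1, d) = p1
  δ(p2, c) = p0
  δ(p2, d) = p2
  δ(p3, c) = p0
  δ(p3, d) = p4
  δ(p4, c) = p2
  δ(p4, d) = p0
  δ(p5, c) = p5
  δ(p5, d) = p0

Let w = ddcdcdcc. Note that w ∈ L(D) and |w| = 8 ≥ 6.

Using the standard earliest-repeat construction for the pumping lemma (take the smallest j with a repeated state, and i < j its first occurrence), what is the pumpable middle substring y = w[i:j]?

d

State sequence: p0 -d-> p2 -d-> p2 -c-> p0 -d-> p2 -c-> p0 -d-> p2 -c-> p0 -c-> p4
First repeat at step 2: p2 was already visited.

So i = 1, j = 2, giving x = w[0:1] = d, y = w[1:2] = d, z = w[2:8] = cdcdcc.
Check: |xy| = 2 ≤ 6 and |y| = 1 ≥ 1. Reading y takes D from p2 back to p2, so every xyⁱz is accepted.
With |Q| = 6, pigeonhole forces a state repeat no later than step 6; the substring read between the first and second visits to that state can be pumped.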